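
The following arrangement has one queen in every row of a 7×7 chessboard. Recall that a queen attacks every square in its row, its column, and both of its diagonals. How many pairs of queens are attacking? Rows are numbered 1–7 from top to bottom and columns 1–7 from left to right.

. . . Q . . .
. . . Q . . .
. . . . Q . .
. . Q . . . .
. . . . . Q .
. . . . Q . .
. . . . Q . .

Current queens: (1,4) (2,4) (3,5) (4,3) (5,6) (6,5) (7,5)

Same column: (1,4)–(2,4) (column 4); (3,5)–(6,5) (column 5); (3,5)–(7,5) (column 5); (6,5)–(7,5) (column 5).
Same diagonal: (2,4)–(3,5) (|2−3| = |4−5| = 1); (4,3)–(6,5) (|4−6| = |3−5| = 2); (5,6)–(6,5) (|5−6| = |6−5| = 1).
Total attacking pairs: 7.

7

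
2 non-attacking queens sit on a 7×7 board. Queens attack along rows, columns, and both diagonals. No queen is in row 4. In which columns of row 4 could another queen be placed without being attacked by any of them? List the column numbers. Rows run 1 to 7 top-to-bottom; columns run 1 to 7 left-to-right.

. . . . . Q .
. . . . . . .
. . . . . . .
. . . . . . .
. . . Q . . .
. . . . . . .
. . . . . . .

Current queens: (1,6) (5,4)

columns 1, 2, 7

(1,6) attacks row 4 at column 6 and diagonals 3.
(5,4) attacks row 4 at column 4 and diagonals 3, 5.
Attacked columns: {3, 4, 5, 6}. Safe: {1, 2, 7}.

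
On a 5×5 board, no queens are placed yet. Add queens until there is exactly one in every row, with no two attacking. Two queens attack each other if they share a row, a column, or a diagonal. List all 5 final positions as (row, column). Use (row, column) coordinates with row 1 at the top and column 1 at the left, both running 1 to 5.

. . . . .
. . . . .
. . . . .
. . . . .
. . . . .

Row 1: Safe: 1, 2, 3, 4, 5. Place at column 2.
Row 2: attacked by (1,2)→{1,2,3}. Safe: 4, 5. Place at column 4.
Row 3: attacked by (1,2)→{2,4}; (2,4)→{3,4,5}. Safe: 1. Place at column 1.
Row 4: attacked by (1,2)→{2,5}; (2,4)→{2,4}; (3,1)→{1,2}. Safe: 3. Place at column 3.
Row 5: attacked by (1,2)→{2}; (2,4)→{1,4}; (3,1)→{1,3}; (4,3)→{2,3,4}. Safe: 5. Place at column 5.
Columns [2, 4, 1, 3, 5], r−c [-1, -2, 2, 1, 0], r+c [3, 6, 4, 7, 10] are all distinct, so no two queens attack.

(1,2) (2,4) (3,1) (4,3) (5,5)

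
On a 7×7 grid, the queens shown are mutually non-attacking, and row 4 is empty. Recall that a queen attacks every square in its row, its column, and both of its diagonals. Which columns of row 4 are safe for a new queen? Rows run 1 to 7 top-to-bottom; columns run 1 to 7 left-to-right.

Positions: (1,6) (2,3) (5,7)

columns 2, 4

(1,6) attacks row 4 at column 6 and diagonals 3.
(2,3) attacks row 4 at column 3 and diagonals 1, 5.
(5,7) attacks row 4 at column 7 and diagonals 6.
Attacked columns: {1, 3, 5, 6, 7}. Safe: {2, 4}.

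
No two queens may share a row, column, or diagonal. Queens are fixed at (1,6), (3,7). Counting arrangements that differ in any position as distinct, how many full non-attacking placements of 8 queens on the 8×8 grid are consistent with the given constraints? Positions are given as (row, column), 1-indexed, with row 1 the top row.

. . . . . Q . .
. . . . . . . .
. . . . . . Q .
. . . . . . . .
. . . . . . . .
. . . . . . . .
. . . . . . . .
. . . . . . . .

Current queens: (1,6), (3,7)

7

Branch on row 2: col 1 → 0; col 2 → 2; col 3 → 3; col 4 → 2.
Sum: 0 + 2 + 3 + 2 = 7.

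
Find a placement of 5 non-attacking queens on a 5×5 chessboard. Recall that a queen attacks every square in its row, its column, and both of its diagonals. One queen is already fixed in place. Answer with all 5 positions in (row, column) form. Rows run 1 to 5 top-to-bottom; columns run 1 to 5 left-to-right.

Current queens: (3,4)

Row 1: attacked by (3,4)→{2,4}. Safe: 1, 3, 5. Place at column 3.
Row 2: attacked by (1,3)→{2,3,4}; (3,4)→{3,4,5}. Safe: 1. Place at column 1.
Row 4: attacked by (1,3)→{3}; (2,1)→{1,3}; (3,4)→{3,4,5}. Safe: 2. Place at column 2.
Row 5: attacked by (1,3)→{3}; (2,1)→{1,4}; (3,4)→{2,4}; (4,2)→{1,2,3}. Safe: 5. Place at column 5.
Columns [3, 1, 4, 2, 5], r−c [-2, 1, -1, 2, 0], r+c [4, 3, 7, 6, 10] are all distinct, so no two queens attack.

(1,3) (2,1) (3,4) (4,2) (5,5)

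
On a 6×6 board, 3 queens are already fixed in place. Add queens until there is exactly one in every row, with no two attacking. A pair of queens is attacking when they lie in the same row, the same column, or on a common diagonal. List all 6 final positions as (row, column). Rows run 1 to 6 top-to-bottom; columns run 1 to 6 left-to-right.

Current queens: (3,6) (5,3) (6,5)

(1,2) (2,4) (3,6) (4,1) (5,3) (6,5)

Row 1: attacked by (3,6)→{4,6}; (5,3)→{3}; (6,5)→{5}. Safe: 1, 2. Place at column 2.
Row 2: attacked by (1,2)→{1,2,3}; (3,6)→{5,6}; (5,3)→{3,6}; (6,5)→{1,5}. Safe: 4. Place at column 4.
Row 4: attacked by (1,2)→{2,5}; (2,4)→{2,4,6}; (3,6)→{5,6}; (5,3)→{2,3,4}; (6,5)→{3,5}. Safe: 1. Place at column 1.
Columns [2, 4, 6, 1, 3, 5], r−c [-1, -2, -3, 3, 2, 1], r+c [3, 6, 9, 5, 8, 11] are all distinct, so no two queens attack.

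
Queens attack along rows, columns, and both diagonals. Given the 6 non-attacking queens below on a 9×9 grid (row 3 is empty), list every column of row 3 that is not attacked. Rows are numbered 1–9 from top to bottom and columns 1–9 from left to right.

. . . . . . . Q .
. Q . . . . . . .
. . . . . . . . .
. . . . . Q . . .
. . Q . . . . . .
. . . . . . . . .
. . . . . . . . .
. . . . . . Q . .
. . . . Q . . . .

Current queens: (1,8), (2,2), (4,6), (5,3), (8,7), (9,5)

(1,8) attacks row 3 at column 8 and diagonals 6.
(2,2) attacks row 3 at column 2 and diagonals 1, 3.
(4,6) attacks row 3 at column 6 and diagonals 5, 7.
(5,3) attacks row 3 at column 3 and diagonals 1, 5.
(8,7) attacks row 3 at column 7 and diagonals 2.
(9,5) attacks row 3 at column 5.
Attacked columns: {1, 2, 3, 5, 6, 7, 8}. Safe: {4, 9}.

columns 4, 9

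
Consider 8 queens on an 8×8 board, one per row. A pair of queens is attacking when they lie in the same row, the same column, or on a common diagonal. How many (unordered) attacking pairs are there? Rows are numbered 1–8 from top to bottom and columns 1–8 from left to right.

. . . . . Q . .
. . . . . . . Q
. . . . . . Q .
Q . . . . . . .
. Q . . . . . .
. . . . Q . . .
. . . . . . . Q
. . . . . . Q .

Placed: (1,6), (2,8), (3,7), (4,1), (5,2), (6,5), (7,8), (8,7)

7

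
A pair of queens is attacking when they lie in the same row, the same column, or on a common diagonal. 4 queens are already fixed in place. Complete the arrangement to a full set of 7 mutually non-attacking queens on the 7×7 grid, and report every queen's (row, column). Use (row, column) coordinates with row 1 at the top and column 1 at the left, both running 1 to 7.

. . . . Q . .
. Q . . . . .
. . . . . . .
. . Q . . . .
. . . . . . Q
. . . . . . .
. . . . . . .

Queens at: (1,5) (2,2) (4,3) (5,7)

(1,5) (2,2) (3,6) (4,3) (5,7) (6,4) (7,1)

Row 3: attacked by (1,5)→{3,5,7}; (2,2)→{1,2,3}; (4,3)→{2,3,4}; (5,7)→{5,7}. Safe: 6. Place at column 6.
Row 6: attacked by (1,5)→{5}; (2,2)→{2,6}; (3,6)→{3,6}; (4,3)→{1,3,5}; (5,7)→{6,7}. Safe: 4. Place at column 4.
Row 7: attacked by (1,5)→{5}; (2,2)→{2,7}; (3,6)→{2,6}; (4,3)→{3,6}; (5,7)→{5,7}; (6,4)→{3,4,5}. Safe: 1. Place at column 1.
Columns [5, 2, 6, 3, 7, 4, 1], r−c [-4, 0, -3, 1, -2, 2, 6], r+c [6, 4, 9, 7, 12, 10, 8] are all distinct, so no two queens attack.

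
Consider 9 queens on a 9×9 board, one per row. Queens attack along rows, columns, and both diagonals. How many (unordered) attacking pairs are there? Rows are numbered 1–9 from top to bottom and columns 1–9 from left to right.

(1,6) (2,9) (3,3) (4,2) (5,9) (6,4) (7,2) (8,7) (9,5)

Same column: (2,9)–(5,9) (column 9); (4,2)–(7,2) (column 2).
Same diagonal: (3,3)–(4,2) (|3−4| = |3−2| = 1); (4,2)–(6,4) (|4−6| = |2−4| = 2); (5,9)–(9,5) (|5−9| = |9−5| = 4).
Total attacking pairs: 5.

5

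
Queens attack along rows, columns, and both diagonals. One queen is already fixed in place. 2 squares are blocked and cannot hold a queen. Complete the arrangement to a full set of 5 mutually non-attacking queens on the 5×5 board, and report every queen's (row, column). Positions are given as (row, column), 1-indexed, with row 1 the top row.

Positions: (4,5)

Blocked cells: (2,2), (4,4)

Row 1: attacked by (4,5)→{2,5}. Safe: 1, 3, 4. Place at column 4.
Row 2: attacked by (1,4)→{3,4,5}; (4,5)→{3,5}. Blocked: 2. Safe: 1. Place at column 1.
Row 3: attacked by (1,4)→{2,4}; (2,1)→{1,2}; (4,5)→{4,5}. Safe: 3. Place at column 3.
Row 5: attacked by (1,4)→{4}; (2,1)→{1,4}; (3,3)→{1,3,5}; (4,5)→{4,5}. Safe: 2. Place at column 2.
Columns [4, 1, 3, 5, 2], r−c [-3, 1, 0, -1, 3], r+c [5, 3, 6, 9, 7] are all distinct, so no two queens attack.

(1,4) (2,1) (3,3) (4,5) (5,2)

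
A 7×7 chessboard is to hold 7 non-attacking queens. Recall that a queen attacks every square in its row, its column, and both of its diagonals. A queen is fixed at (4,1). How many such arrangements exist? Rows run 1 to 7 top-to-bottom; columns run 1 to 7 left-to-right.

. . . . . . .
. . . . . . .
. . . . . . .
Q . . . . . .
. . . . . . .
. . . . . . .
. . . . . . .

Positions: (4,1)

6

Branch on row 1: col 2 → 2; col 3 → 1; col 5 → 0; col 6 → 2; col 7 → 1.
Sum: 2 + 1 + 0 + 2 + 1 = 6.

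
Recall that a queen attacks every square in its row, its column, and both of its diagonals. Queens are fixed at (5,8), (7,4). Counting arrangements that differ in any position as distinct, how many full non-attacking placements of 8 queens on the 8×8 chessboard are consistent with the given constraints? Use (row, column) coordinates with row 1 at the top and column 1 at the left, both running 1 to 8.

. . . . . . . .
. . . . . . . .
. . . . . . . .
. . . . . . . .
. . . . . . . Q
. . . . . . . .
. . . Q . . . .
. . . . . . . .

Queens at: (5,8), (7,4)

Branch on row 1: col 1 → 0; col 2 → 0; col 3 → 1; col 5 → 2; col 6 → 0; col 7 → 0.
Sum: 0 + 0 + 1 + 2 + 0 + 0 = 3.

3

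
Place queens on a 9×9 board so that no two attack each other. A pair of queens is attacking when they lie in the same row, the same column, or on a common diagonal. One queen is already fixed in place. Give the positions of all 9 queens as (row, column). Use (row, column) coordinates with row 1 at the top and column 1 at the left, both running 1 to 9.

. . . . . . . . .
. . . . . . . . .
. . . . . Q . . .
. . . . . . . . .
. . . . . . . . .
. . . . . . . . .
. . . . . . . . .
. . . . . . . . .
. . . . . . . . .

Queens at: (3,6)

(1,5) (2,3) (3,6) (4,9) (5,7) (6,4) (7,1) (8,8) (9,2)

Row 1: attacked by (3,6)→{4,6,8}. Safe: 1, 2, 3, 5, 7, 9. Place at column 5.
Row 2: attacked by (1,5)→{4,5,6}; (3,6)→{5,6,7}. Safe: 1, 2, 3, 8, 9. Place at column 3.
Row 4: attacked by (1,5)→{2,5,8}; (2,3)→{1,3,5}; (3,6)→{5,6,7}. Safe: 4, 9. Place at column 9.
Row 5: attacked by (1,5)→{1,5,9}; (2,3)→{3,6}; (3,6)→{4,6,8}; (4,9)→{8,9}. Safe: 2, 7. Place at column 7.
Row 6: attacked by (1,5)→{5}; (2,3)→{3,7}; (3,6)→{3,6,9}; (4,9)→{7,9}; (5,7)→{6,7,8}. Safe: 1, 2, 4. Place at column 4.
Row 7: attacked by (1,5)→{5}; (2,3)→{3,8}; (3,6)→{2,6}; (4,9)→{6,9}; (5,7)→{5,7,9}; (6,4)→{3,4,5}. Safe: 1. Place at column 1.
Row 8: attacked by (1,5)→{5}; (2,3)→{3,9}; (3,6)→{1,6}; (4,9)→{5,9}; (5,7)→{4,7}; (6,4)→{2,4,6}; (7,1)→{1,2}. Safe: 8. Place at column 8.
Row 9: attacked by (1,5)→{5}; (2,3)→{3}; (3,6)→{6}; (4,9)→{4,9}; (5,7)→{3,7}; (6,4)→{1,4,7}; (7,1)→{1,3}; (8,8)→{7,8,9}. Safe: 2. Place at column 2.
Columns [5, 3, 6, 9, 7, 4, 1, 8, 2], r−c [-4, -1, -3, -5, -2, 2, 6, 0, 7], r+c [6, 5, 9, 13, 12, 10, 8, 16, 11] are all distinct, so no two queens attack.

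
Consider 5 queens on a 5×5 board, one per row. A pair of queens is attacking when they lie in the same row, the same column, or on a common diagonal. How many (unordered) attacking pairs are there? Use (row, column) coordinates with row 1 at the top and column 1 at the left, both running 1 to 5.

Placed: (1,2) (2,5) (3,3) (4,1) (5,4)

0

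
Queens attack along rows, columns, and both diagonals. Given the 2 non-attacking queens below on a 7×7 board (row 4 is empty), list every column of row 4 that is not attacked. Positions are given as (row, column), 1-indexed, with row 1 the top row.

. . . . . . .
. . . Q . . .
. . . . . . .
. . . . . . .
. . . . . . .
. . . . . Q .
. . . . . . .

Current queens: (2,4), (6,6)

columns 1, 3, 5, 7

(2,4) attacks row 4 at column 4 and diagonals 2, 6.
(6,6) attacks row 4 at column 6 and diagonals 4.
Attacked columns: {2, 4, 6}. Safe: {1, 3, 5, 7}.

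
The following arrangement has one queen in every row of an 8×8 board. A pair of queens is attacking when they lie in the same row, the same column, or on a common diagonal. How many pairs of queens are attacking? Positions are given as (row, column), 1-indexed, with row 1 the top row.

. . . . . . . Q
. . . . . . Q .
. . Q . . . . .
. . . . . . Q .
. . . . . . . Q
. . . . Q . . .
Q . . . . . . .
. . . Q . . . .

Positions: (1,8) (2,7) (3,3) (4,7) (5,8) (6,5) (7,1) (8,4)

5

Same column: (1,8)–(5,8) (column 8); (2,7)–(4,7) (column 7).
Same diagonal: (1,8)–(2,7) (|1−2| = |8−7| = 1); (4,7)–(5,8) (|4−5| = |7−8| = 1); (4,7)–(6,5) (|4−6| = |7−5| = 2).
Total attacking pairs: 5.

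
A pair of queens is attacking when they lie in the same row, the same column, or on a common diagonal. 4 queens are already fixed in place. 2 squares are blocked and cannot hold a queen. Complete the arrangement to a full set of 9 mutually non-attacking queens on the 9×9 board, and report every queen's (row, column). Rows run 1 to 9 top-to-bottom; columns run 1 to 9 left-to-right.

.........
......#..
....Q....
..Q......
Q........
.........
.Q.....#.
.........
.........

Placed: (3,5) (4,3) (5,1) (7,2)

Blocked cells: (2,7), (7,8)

Row 1: attacked by (3,5)→{3,5,7}; (4,3)→{3,6}; (5,1)→{1,5}; (7,2)→{2,8}. Safe: 4, 9. Place at column 4.
Row 2: attacked by (1,4)→{3,4,5}; (3,5)→{4,5,6}; (4,3)→{1,3,5}; (5,1)→{1,4}; (7,2)→{2,7}. Blocked: 7. Safe: 8, 9. Place at column 8.
Row 6: attacked by (1,4)→{4,9}; (2,8)→{4,8}; (3,5)→{2,5,8}; (4,3)→{1,3,5}; (5,1)→{1,2}; (7,2)→{1,2,3}. Safe: 6, 7. Place at column 7.
Row 8: attacked by (1,4)→{4}; (2,8)→{2,8}; (3,5)→{5}; (4,3)→{3,7}; (5,1)→{1,4}; (6,7)→{5,7,9}; (7,2)→{1,2,3}. Safe: 6. Place at column 6.
Row 9: attacked by (1,4)→{4}; (2,8)→{1,8}; (3,5)→{5}; (4,3)→{3,8}; (5,1)→{1,5}; (6,7)→{4,7}; (7,2)→{2,4}; (8,6)→{5,6,7}. Safe: 9. Place at column 9.
Columns [4, 8, 5, 3, 1, 7, 2, 6, 9], r−c [-3, -6, -2, 1, 4, -1, 5, 2, 0], r+c [5, 10, 8, 7, 6, 13, 9, 14, 18] are all distinct, so no two queens attack.

(1,4) (2,8) (3,5) (4,3) (5,1) (6,7) (7,2) (8,6) (9,9)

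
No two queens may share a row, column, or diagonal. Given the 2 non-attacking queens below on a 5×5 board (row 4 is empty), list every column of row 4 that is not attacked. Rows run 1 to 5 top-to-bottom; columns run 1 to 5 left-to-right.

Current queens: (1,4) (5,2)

columns 5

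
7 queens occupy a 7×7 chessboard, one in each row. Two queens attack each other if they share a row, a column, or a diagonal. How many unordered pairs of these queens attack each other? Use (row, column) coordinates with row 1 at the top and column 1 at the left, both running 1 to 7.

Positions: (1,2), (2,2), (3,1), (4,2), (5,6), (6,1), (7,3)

7

Same column: (1,2)–(2,2) (column 2); (1,2)–(4,2) (column 2); (2,2)–(4,2) (column 2); (3,1)–(6,1) (column 1).
Same diagonal: (1,2)–(5,6) (|1−5| = |2−6| = 4); (2,2)–(3,1) (|2−3| = |2−1| = 1); (3,1)–(4,2) (|3−4| = |1−2| = 1).
Total attacking pairs: 7.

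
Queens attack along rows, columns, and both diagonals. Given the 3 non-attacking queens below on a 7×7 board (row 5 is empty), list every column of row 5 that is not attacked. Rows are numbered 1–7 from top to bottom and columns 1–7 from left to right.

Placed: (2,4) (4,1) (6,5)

(2,4) attacks row 5 at column 4 and diagonals 1, 7.
(4,1) attacks row 5 at column 1 and diagonals 2.
(6,5) attacks row 5 at column 5 and diagonals 4, 6.
Attacked columns: {1, 2, 4, 5, 6, 7}. Safe: {3}.

columns 3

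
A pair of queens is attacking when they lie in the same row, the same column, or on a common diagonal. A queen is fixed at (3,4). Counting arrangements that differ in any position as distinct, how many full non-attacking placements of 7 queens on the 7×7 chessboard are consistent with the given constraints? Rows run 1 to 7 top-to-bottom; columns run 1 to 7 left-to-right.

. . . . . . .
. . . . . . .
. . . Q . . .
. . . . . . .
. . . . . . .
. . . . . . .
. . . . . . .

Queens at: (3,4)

4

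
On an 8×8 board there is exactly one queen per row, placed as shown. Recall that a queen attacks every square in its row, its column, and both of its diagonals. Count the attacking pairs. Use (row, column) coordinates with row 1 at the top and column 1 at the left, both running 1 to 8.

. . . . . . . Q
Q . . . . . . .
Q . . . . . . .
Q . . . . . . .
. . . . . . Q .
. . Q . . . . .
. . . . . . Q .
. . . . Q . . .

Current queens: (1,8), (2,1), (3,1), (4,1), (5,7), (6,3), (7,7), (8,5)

Same column: (2,1)–(3,1) (column 1); (2,1)–(4,1) (column 1); (3,1)–(4,1) (column 1); (5,7)–(7,7) (column 7).
Same diagonal: (1,8)–(6,3) (|1−6| = |8−3| = 5); (4,1)–(6,3) (|4−6| = |1−3| = 2); (4,1)–(8,5) (|4−8| = |1−5| = 4); (6,3)–(8,5) (|6−8| = |3−5| = 2).
Total attacking pairs: 8.

8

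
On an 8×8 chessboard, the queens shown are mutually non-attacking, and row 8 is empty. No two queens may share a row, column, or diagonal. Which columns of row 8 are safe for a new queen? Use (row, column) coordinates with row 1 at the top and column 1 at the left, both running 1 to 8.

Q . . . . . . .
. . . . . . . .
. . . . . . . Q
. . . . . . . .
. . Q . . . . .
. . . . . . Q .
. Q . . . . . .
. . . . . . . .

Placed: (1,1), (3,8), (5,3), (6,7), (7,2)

columns 4

(1,1) attacks row 8 at column 1 and diagonals 8.
(3,8) attacks row 8 at column 8 and diagonals 3.
(5,3) attacks row 8 at column 3 and diagonals 6.
(6,7) attacks row 8 at column 7 and diagonals 5.
(7,2) attacks row 8 at column 2 and diagonals 1, 3.
Attacked columns: {1, 2, 3, 5, 6, 7, 8}. Safe: {4}.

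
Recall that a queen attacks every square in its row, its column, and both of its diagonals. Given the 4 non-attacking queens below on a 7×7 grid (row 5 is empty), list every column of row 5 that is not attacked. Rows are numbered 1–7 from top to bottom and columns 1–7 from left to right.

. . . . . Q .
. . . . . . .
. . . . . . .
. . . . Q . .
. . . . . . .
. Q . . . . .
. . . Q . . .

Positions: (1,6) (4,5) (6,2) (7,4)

columns 7

(1,6) attacks row 5 at column 6 and diagonals 2.
(4,5) attacks row 5 at column 5 and diagonals 4, 6.
(6,2) attacks row 5 at column 2 and diagonals 1, 3.
(7,4) attacks row 5 at column 4 and diagonals 2, 6.
Attacked columns: {1, 2, 3, 4, 5, 6}. Safe: {7}.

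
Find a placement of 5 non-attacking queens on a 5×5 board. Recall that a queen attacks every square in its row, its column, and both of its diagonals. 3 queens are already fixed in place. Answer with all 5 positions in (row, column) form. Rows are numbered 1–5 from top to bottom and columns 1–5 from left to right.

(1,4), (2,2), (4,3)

(1,4) (2,2) (3,5) (4,3) (5,1)

Row 3: attacked by (1,4)→{2,4}; (2,2)→{1,2,3}; (4,3)→{2,3,4}. Safe: 5. Place at column 5.
Row 5: attacked by (1,4)→{4}; (2,2)→{2,5}; (3,5)→{3,5}; (4,3)→{2,3,4}. Safe: 1. Place at column 1.
Columns [4, 2, 5, 3, 1], r−c [-3, 0, -2, 1, 4], r+c [5, 4, 8, 7, 6] are all distinct, so no two queens attack.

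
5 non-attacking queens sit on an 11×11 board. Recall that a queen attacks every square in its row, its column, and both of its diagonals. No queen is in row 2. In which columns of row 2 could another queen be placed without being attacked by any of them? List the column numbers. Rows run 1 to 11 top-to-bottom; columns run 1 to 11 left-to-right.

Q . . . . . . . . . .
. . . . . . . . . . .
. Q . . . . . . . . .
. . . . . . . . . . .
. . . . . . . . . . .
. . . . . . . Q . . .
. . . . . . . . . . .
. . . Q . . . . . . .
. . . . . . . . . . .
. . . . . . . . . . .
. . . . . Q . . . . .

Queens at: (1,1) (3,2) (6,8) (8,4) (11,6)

columns 5, 7, 9, 11

(1,1) attacks row 2 at column 1 and diagonals 2.
(3,2) attacks row 2 at column 2 and diagonals 1, 3.
(6,8) attacks row 2 at column 8 and diagonals 4.
(8,4) attacks row 2 at column 4 and diagonals 10.
(11,6) attacks row 2 at column 6.
Attacked columns: {1, 2, 3, 4, 6, 8, 10}. Safe: {5, 7, 9, 11}.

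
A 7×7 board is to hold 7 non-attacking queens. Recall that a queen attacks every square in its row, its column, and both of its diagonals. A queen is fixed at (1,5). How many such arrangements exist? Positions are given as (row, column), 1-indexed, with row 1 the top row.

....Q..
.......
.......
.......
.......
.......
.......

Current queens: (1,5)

Branch on row 2: col 1 → 2; col 2 → 1; col 3 → 1; col 7 → 2.
Sum: 2 + 1 + 1 + 2 = 6.

6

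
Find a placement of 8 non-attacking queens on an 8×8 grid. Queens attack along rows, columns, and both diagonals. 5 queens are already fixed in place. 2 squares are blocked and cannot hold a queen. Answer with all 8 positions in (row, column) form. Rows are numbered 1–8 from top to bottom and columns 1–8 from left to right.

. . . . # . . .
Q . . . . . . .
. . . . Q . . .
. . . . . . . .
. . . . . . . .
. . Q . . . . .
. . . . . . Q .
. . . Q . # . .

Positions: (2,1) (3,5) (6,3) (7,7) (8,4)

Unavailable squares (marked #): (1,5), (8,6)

Row 1: attacked by (2,1)→{1,2}; (3,5)→{3,5,7}; (6,3)→{3,8}; (7,7)→{1,7}; (8,4)→{4}. Blocked: 5. Safe: 6. Place at column 6.
Row 4: attacked by (1,6)→{3,6}; (2,1)→{1,3}; (3,5)→{4,5,6}; (6,3)→{1,3,5}; (7,7)→{4,7}; (8,4)→{4,8}. Safe: 2. Place at column 2.
Row 5: attacked by (1,6)→{2,6}; (2,1)→{1,4}; (3,5)→{3,5,7}; (4,2)→{1,2,3}; (6,3)→{2,3,4}; (7,7)→{5,7}; (8,4)→{1,4,7}. Safe: 8. Place at column 8.
Columns [6, 1, 5, 2, 8, 3, 7, 4], r−c [-5, 1, -2, 2, -3, 3, 0, 4], r+c [7, 3, 8, 6, 13, 9, 14, 12] are all distinct, so no two queens attack.

(1,6) (2,1) (3,5) (4,2) (5,8) (6,3) (7,7) (8,4)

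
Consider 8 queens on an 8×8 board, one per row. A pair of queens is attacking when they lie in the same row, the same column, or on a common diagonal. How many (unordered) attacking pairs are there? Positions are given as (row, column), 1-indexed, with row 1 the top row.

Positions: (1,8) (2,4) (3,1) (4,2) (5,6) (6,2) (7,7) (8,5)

3

Same column: (4,2)–(6,2) (column 2).
Same diagonal: (2,4)–(4,2) (|2−4| = |4−2| = 2); (3,1)–(4,2) (|3−4| = |1−2| = 1).
Total attacking pairs: 3.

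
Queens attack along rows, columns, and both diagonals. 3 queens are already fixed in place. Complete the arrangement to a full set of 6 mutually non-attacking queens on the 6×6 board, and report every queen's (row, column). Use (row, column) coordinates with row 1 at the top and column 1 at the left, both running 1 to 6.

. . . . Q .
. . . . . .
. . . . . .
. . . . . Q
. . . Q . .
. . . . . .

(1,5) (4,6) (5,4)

(1,5) (2,3) (3,1) (4,6) (5,4) (6,2)

Row 2: attacked by (1,5)→{4,5,6}; (4,6)→{4,6}; (5,4)→{1,4}. Safe: 2, 3. Place at column 3.
Row 3: attacked by (1,5)→{3,5}; (2,3)→{2,3,4}; (4,6)→{5,6}; (5,4)→{2,4,6}. Safe: 1. Place at column 1.
Row 6: attacked by (1,5)→{5}; (2,3)→{3}; (3,1)→{1,4}; (4,6)→{4,6}; (5,4)→{3,4,5}. Safe: 2. Place at column 2.
Columns [5, 3, 1, 6, 4, 2], r−c [-4, -1, 2, -2, 1, 4], r+c [6, 5, 4, 10, 9, 8] are all distinct, so no two queens attack.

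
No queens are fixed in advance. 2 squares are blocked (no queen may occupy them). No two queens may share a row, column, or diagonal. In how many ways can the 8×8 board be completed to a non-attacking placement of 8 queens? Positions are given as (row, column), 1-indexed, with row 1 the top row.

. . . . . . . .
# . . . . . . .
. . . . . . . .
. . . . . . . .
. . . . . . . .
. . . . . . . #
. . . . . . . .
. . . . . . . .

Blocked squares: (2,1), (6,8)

68

Branch on row 1: col 1 → 4; col 2 → 5; col 3 → 15; col 4 → 12; col 5 → 11; col 6 → 11; col 7 → 6; col 8 → 4.
Sum: 4 + 5 + 15 + 12 + 11 + 11 + 6 + 4 = 68.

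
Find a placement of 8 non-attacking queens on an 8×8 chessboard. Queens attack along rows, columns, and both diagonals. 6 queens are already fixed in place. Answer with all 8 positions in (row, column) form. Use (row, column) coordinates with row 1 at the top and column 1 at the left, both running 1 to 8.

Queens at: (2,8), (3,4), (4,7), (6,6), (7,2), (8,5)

Row 1: attacked by (2,8)→{7,8}; (3,4)→{2,4,6}; (4,7)→{4,7}; (6,6)→{1,6}; (7,2)→{2,8}; (8,5)→{5}. Safe: 3. Place at column 3.
Row 5: attacked by (1,3)→{3,7}; (2,8)→{5,8}; (3,4)→{2,4,6}; (4,7)→{6,7,8}; (6,6)→{5,6,7}; (7,2)→{2,4}; (8,5)→{2,5,8}. Safe: 1. Place at column 1.
Columns [3, 8, 4, 7, 1, 6, 2, 5], r−c [-2, -6, -1, -3, 4, 0, 5, 3], r+c [4, 10, 7, 11, 6, 12, 9, 13] are all distinct, so no two queens attack.

(1,3) (2,8) (3,4) (4,7) (5,1) (6,6) (7,2) (8,5)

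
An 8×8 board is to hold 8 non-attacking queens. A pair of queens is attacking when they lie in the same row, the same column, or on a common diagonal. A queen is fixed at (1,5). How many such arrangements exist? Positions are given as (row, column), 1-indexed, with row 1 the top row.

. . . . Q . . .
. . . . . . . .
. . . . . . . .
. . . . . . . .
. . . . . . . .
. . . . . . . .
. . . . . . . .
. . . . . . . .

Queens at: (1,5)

18

Branch on row 2: col 1 → 3; col 2 → 4; col 3 → 3; col 7 → 6; col 8 → 2.
Sum: 3 + 4 + 3 + 6 + 2 = 18.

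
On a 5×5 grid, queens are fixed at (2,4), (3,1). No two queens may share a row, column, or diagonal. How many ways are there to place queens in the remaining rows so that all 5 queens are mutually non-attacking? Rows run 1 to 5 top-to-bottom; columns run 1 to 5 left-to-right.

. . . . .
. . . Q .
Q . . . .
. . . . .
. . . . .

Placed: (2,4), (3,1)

1

Branch on row 1: col 2 → 1.
Sum: 1 = 1.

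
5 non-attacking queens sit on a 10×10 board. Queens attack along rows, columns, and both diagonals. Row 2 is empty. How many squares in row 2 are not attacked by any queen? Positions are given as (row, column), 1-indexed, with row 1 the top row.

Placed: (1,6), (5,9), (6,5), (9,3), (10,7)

3

(1,6) attacks row 2 at column 6 and diagonals 5, 7.
(5,9) attacks row 2 at column 9 and diagonals 6.
(6,5) attacks row 2 at column 5 and diagonals 1, 9.
(9,3) attacks row 2 at column 3 and diagonals 10.
(10,7) attacks row 2 at column 7.
Attacked columns: {1, 3, 5, 6, 7, 9, 10}. Safe: {2, 4, 8}.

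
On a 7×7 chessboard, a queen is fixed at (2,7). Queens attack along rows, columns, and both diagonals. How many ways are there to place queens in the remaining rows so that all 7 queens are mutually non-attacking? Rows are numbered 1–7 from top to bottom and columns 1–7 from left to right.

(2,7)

7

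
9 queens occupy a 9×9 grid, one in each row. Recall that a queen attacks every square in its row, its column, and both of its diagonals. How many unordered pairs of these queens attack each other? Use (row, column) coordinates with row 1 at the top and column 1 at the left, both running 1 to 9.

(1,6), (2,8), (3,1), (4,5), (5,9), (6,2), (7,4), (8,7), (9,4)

Same column: (7,4)–(9,4) (column 4).
Total attacking pairs: 1.

1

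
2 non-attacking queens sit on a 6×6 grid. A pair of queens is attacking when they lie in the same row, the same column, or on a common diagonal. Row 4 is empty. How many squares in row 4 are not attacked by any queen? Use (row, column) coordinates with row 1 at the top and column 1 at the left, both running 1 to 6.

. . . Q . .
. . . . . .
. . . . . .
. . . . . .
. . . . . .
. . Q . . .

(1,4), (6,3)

2

(1,4) attacks row 4 at column 4 and diagonals 1.
(6,3) attacks row 4 at column 3 and diagonals 1, 5.
Attacked columns: {1, 3, 4, 5}. Safe: {2, 6}.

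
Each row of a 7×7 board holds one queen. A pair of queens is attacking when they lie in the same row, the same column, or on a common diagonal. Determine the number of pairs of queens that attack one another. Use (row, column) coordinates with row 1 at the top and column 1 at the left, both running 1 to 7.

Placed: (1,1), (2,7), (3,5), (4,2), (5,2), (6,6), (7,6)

Same column: (4,2)–(5,2) (column 2); (6,6)–(7,6) (column 6).
Same diagonal: (1,1)–(6,6) (|1−6| = |1−6| = 5).
Total attacking pairs: 3.

3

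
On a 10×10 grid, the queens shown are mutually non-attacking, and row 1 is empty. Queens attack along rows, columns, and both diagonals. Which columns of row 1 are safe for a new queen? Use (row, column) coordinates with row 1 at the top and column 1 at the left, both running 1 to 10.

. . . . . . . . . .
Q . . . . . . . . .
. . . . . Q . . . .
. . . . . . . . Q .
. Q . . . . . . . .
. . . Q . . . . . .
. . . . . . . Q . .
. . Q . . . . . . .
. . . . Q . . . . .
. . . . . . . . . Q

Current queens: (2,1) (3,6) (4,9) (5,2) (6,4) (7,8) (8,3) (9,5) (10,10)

columns 7

(2,1) attacks row 1 at column 1 and diagonals 2.
(3,6) attacks row 1 at column 6 and diagonals 4, 8.
(4,9) attacks row 1 at column 9 and diagonals 6.
(5,2) attacks row 1 at column 2 and diagonals 6.
(6,4) attacks row 1 at column 4 and diagonals 9.
(7,8) attacks row 1 at column 8 and diagonals 2.
(8,3) attacks row 1 at column 3 and diagonals 10.
(9,5) attacks row 1 at column 5.
(10,10) attacks row 1 at column 10 and diagonals 1.
Attacked columns: {1, 2, 3, 4, 5, 6, 8, 9, 10}. Safe: {7}.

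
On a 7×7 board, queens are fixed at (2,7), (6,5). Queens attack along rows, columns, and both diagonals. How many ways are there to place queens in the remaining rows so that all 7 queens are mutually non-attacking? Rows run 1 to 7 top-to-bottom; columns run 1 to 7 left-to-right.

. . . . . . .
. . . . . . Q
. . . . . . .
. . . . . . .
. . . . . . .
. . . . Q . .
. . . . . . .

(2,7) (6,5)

1

Branch on row 1: col 1 → 0; col 2 → 0; col 3 → 0; col 4 → 1.
Sum: 0 + 0 + 0 + 1 = 1.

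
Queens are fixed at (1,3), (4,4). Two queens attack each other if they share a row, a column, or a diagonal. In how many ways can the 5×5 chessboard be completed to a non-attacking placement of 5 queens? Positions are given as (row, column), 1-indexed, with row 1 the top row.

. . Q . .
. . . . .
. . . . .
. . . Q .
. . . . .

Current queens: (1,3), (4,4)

Branch on row 2: col 1 → 0; col 5 → 1.
Sum: 0 + 1 = 1.

1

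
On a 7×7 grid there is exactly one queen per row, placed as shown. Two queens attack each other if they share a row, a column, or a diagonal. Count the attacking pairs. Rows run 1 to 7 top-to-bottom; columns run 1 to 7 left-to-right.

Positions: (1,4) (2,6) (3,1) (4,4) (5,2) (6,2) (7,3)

6

Same column: (1,4)–(4,4) (column 4); (5,2)–(6,2) (column 2).
Same diagonal: (2,6)–(4,4) (|2−4| = |6−4| = 2); (2,6)–(6,2) (|2−6| = |6−2| = 4); (4,4)–(6,2) (|4−6| = |4−2| = 2); (6,2)–(7,3) (|6−7| = |2−3| = 1).
Total attacking pairs: 6.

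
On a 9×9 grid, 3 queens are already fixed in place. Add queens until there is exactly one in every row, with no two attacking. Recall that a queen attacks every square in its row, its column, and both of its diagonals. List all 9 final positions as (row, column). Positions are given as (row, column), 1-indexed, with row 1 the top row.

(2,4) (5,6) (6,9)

(1,1) (2,4) (3,2) (4,8) (5,6) (6,9) (7,3) (8,5) (9,7)

Row 1: attacked by (2,4)→{3,4,5}; (5,6)→{2,6}; (6,9)→{4,9}. Safe: 1, 7, 8. Place at column 1.
Row 3: attacked by (1,1)→{1,3}; (2,4)→{3,4,5}; (5,6)→{4,6,8}; (6,9)→{6,9}. Safe: 2, 7. Place at column 2.
Row 4: attacked by (1,1)→{1,4}; (2,4)→{2,4,6}; (3,2)→{1,2,3}; (5,6)→{5,6,7}; (6,9)→{7,9}. Safe: 8. Place at column 8.
Row 7: attacked by (1,1)→{1,7}; (2,4)→{4,9}; (3,2)→{2,6}; (4,8)→{5,8}; (5,6)→{4,6,8}; (6,9)→{8,9}. Safe: 3. Place at column 3.
Row 8: attacked by (1,1)→{1,8}; (2,4)→{4}; (3,2)→{2,7}; (4,8)→{4,8}; (5,6)→{3,6,9}; (6,9)→{7,9}; (7,3)→{2,3,4}. Safe: 5. Place at column 5.
Row 9: attacked by (1,1)→{1,9}; (2,4)→{4}; (3,2)→{2,8}; (4,8)→{3,8}; (5,6)→{2,6}; (6,9)→{6,9}; (7,3)→{1,3,5}; (8,5)→{4,5,6}. Safe: 7. Place at column 7.
Columns [1, 4, 2, 8, 6, 9, 3, 5, 7], r−c [0, -2, 1, -4, -1, -3, 4, 3, 2], r+c [2, 6, 5, 12, 11, 15, 10, 13, 16] are all distinct, so no two queens attack.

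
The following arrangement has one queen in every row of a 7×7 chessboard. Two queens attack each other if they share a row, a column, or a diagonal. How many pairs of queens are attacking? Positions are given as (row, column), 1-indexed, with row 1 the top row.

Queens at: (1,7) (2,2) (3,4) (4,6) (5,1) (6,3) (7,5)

0

All columns are distinct and no two queens satisfy |Δrow| = |Δcol|, so no pair attacks.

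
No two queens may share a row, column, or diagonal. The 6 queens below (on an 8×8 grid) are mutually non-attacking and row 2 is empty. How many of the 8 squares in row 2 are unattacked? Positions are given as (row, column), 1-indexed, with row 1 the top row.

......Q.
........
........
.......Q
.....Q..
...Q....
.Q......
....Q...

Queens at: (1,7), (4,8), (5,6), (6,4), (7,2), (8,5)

(1,7) attacks row 2 at column 7 and diagonals 6, 8.
(4,8) attacks row 2 at column 8 and diagonals 6.
(5,6) attacks row 2 at column 6 and diagonals 3.
(6,4) attacks row 2 at column 4 and diagonals 8.
(7,2) attacks row 2 at column 2 and diagonals 7.
(8,5) attacks row 2 at column 5.
Attacked columns: {2, 3, 4, 5, 6, 7, 8}. Safe: {1}.

1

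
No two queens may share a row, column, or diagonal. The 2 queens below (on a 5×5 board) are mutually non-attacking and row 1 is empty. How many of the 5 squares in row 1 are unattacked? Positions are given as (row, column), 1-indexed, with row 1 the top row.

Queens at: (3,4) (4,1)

(3,4) attacks row 1 at column 4 and diagonals 2.
(4,1) attacks row 1 at column 1 and diagonals 4.
Attacked columns: {1, 2, 4}. Safe: {3, 5}.

2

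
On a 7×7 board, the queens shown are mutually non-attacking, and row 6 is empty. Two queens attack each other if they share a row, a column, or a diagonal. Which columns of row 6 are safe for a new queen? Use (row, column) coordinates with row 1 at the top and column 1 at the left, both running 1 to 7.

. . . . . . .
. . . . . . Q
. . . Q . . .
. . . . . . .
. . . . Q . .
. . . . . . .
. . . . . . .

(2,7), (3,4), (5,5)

columns 2

(2,7) attacks row 6 at column 7 and diagonals 3.
(3,4) attacks row 6 at column 4 and diagonals 1, 7.
(5,5) attacks row 6 at column 5 and diagonals 4, 6.
Attacked columns: {1, 3, 4, 5, 6, 7}. Safe: {2}.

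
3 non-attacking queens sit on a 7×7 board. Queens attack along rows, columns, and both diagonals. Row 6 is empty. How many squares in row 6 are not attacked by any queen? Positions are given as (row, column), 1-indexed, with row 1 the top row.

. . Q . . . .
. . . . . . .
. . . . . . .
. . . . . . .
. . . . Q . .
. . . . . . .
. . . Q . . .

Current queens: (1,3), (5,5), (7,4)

3

(1,3) attacks row 6 at column 3.
(5,5) attacks row 6 at column 5 and diagonals 4, 6.
(7,4) attacks row 6 at column 4 and diagonals 3, 5.
Attacked columns: {3, 4, 5, 6}. Safe: {1, 2, 7}.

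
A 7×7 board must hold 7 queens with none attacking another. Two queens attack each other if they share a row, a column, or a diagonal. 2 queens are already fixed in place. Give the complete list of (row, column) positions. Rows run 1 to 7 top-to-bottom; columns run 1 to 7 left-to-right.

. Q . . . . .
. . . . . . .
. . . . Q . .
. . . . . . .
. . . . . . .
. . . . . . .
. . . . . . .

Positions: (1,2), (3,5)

(1,2) (2,7) (3,5) (4,3) (5,1) (6,6) (7,4)

Row 2: attacked by (1,2)→{1,2,3}; (3,5)→{4,5,6}. Safe: 7. Place at column 7.
Row 4: attacked by (1,2)→{2,5}; (2,7)→{5,7}; (3,5)→{4,5,6}. Safe: 1, 3. Place at column 3.
Row 5: attacked by (1,2)→{2,6}; (2,7)→{4,7}; (3,5)→{3,5,7}; (4,3)→{2,3,4}. Safe: 1. Place at column 1.
Row 6: attacked by (1,2)→{2,7}; (2,7)→{3,7}; (3,5)→{2,5}; (4,3)→{1,3,5}; (5,1)→{1,2}. Safe: 4, 6. Place at column 6.
Row 7: attacked by (1,2)→{2}; (2,7)→{2,7}; (3,5)→{1,5}; (4,3)→{3,6}; (5,1)→{1,3}; (6,6)→{5,6,7}. Safe: 4. Place at column 4.
Columns [2, 7, 5, 3, 1, 6, 4], r−c [-1, -5, -2, 1, 4, 0, 3], r+c [3, 9, 8, 7, 6, 12, 11] are all distinct, so no two queens attack.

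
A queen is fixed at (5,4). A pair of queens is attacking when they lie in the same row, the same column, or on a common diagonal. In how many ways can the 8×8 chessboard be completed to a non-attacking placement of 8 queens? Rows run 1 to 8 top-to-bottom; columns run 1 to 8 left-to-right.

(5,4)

Branch on row 1: col 1 → 0; col 2 → 1; col 3 → 3; col 5 → 1; col 6 → 3; col 7 → 0.
Sum: 0 + 1 + 3 + 1 + 3 + 0 = 8.

8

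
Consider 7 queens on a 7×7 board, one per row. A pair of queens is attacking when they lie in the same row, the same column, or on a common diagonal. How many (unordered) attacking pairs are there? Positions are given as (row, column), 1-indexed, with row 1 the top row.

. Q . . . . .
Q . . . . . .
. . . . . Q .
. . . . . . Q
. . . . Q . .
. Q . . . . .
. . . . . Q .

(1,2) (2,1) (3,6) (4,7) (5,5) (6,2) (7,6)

5

Same column: (1,2)–(6,2) (column 2); (3,6)–(7,6) (column 6).
Same diagonal: (1,2)–(2,1) (|1−2| = |2−1| = 1); (2,1)–(7,6) (|2−7| = |1−6| = 5); (3,6)–(4,7) (|3−4| = |6−7| = 1).
Total attacking pairs: 5.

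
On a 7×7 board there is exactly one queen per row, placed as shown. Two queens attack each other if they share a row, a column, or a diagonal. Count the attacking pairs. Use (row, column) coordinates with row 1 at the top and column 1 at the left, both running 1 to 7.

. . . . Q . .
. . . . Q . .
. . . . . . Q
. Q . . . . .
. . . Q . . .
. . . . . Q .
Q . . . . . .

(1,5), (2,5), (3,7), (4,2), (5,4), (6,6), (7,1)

Same column: (1,5)–(2,5) (column 5).
Same diagonal: (1,5)–(3,7) (|1−3| = |5−7| = 2); (1,5)–(4,2) (|1−4| = |5−2| = 3).
Total attacking pairs: 3.

3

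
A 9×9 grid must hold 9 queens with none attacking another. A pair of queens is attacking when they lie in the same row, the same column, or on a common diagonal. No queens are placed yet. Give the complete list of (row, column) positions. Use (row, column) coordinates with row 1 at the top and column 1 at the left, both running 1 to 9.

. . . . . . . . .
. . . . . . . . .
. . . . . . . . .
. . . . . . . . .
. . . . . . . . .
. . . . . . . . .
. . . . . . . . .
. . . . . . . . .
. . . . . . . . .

(1,1) (2,3) (3,7) (4,2) (5,8) (6,5) (7,9) (8,4) (9,6)

Row 1: Safe: 1, 2, 3, 4, 5, 6, 7, 8, 9. Place at column 1.
Row 2: attacked by (1,1)→{1,2}. Safe: 3, 4, 5, 6, 7, 8, 9. Place at column 3.
Row 3: attacked by (1,1)→{1,3}; (2,3)→{2,3,4}. Safe: 5, 6, 7, 8, 9. Place at column 7.
Row 4: attacked by (1,1)→{1,4}; (2,3)→{1,3,5}; (3,7)→{6,7,8}. Safe: 2, 9. Place at column 2.
Row 5: attacked by (1,1)→{1,5}; (2,3)→{3,6}; (3,7)→{5,7,9}; (4,2)→{1,2,3}. Safe: 4, 8. Place at column 8.
Row 6: attacked by (1,1)→{1,6}; (2,3)→{3,7}; (3,7)→{4,7}; (4,2)→{2,4}; (5,8)→{7,8,9}. Safe: 5. Place at column 5.
Row 7: attacked by (1,1)→{1,7}; (2,3)→{3,8}; (3,7)→{3,7}; (4,2)→{2,5}; (5,8)→{6,8}; (6,5)→{4,5,6}. Safe: 9. Place at column 9.
Row 8: attacked by (1,1)→{1,8}; (2,3)→{3,9}; (3,7)→{2,7}; (4,2)→{2,6}; (5,8)→{5,8}; (6,5)→{3,5,7}; (7,9)→{8,9}. Safe: 4. Place at column 4.
Row 9: attacked by (1,1)→{1,9}; (2,3)→{3}; (3,7)→{1,7}; (4,2)→{2,7}; (5,8)→{4,8}; (6,5)→{2,5,8}; (7,9)→{7,9}; (8,4)→{3,4,5}. Safe: 6. Place at column 6.
Columns [1, 3, 7, 2, 8, 5, 9, 4, 6], r−c [0, -1, -4, 2, -3, 1, -2, 4, 3], r+c [2, 5, 10, 6, 13, 11, 16, 12, 15] are all distinct, so no two queens attack.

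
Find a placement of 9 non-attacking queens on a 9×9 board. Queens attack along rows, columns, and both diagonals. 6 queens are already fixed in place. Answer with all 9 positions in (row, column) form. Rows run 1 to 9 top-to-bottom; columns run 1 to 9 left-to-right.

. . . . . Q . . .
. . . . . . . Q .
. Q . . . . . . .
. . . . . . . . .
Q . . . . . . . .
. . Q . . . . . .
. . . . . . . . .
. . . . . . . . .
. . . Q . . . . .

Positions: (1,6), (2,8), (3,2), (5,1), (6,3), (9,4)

(1,6) (2,8) (3,2) (4,7) (5,1) (6,3) (7,5) (8,9) (9,4)

Row 4: attacked by (1,6)→{3,6,9}; (2,8)→{6,8}; (3,2)→{1,2,3}; (5,1)→{1,2}; (6,3)→{1,3,5}; (9,4)→{4,9}. Safe: 7. Place at column 7.
Row 7: attacked by (1,6)→{6}; (2,8)→{3,8}; (3,2)→{2,6}; (4,7)→{4,7}; (5,1)→{1,3}; (6,3)→{2,3,4}; (9,4)→{2,4,6}. Safe: 5, 9. Place at column 5.
Row 8: attacked by (1,6)→{6}; (2,8)→{2,8}; (3,2)→{2,7}; (4,7)→{3,7}; (5,1)→{1,4}; (6,3)→{1,3,5}; (7,5)→{4,5,6}; (9,4)→{3,4,5}. Safe: 9. Place at column 9.
Columns [6, 8, 2, 7, 1, 3, 5, 9, 4], r−c [-5, -6, 1, -3, 4, 3, 2, -1, 5], r+c [7, 10, 5, 11, 6, 9, 12, 17, 13] are all distinct, so no two queens attack.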